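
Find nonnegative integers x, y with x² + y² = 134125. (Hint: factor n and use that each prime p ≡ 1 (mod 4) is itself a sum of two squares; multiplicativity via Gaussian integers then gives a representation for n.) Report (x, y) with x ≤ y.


Step 1: Factor n = 134125 = 5^3 · 29 · 37.
Step 2: Check the mod-4 condition on each prime factor: 5 ≡ 1 (mod 4), exponent 3; 29 ≡ 1 (mod 4), exponent 1; 37 ≡ 1 (mod 4), exponent 1.
All primes ≡ 3 (mod 4) appear to even exponent (or don't appear), so by the two-squares theorem n IS expressible as a sum of two squares.
Step 3: Build a representation. Group n = k² · m with k = 5 and m = 5 · 29 · 37 = 5365 (a product of primes ≡ 1 (mod 4)); a representation of m scales to one of n via (k·x)² + (k·y)² = k²(x² + y²). Each prime p ≡ 1 (mod 4) is itself a sum of two squares; find a² by testing p − a² for a perfect square:
  5: 5 − 1² = 4 = 2² ⇒ 5 = 1² + 2².
  29: 29 − 1² = 28, 29 − 2² = 25 = 5² ⇒ 29 = 2² + 5².
  37: 37 − 1² = 36 = 6² ⇒ 37 = 1² + 6².
  Combine using the Brahmagupta–Fibonacci identity (a² + b²)(c² + d²) = (ac − bd)² + (ad + bc)² = (ac + bd)² + (ad − bc)²:
  5 · 29 = 145: from (1² + 2²)(2² + 5²), take (1·2 − 2·5, 1·5 + 2·2) = (2 − 10, 5 + 4) = (-8, 9); dropping signs (only squares matter) gives (8, 9); check 8² + 9² = 64 + 81 = 145 ✓.
  145 · 37 = 5365: from (8² + 9²)(1² + 6²), take (8·1 − 9·6, 8·6 + 9·1) = (8 − 54, 48 + 9) = (-46, 57); dropping signs (only squares matter) gives (46, 57); check 46² + 57² = 2116 + 3249 = 5365 ✓.
  Scale by k = 5: (5·46, 5·57) = (230, 285).
Step 4: Order so x ≤ y and verify: 230² + 285² = 52900 + 81225 = 134125 = n. ✓

n = 134125 = 230² + 285² (one valid representation with x ≤ y).


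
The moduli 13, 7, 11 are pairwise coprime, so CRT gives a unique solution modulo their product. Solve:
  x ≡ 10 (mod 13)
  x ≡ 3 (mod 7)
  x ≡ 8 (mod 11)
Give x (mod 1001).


Moduli 13, 7, 11 are pairwise coprime; by CRT there is a unique solution modulo M = 13 · 7 · 11 = 1001.
Solve pairwise, accumulating the modulus:
  Start with x ≡ 10 (mod 13).
  Combine with x ≡ 3 (mod 7): since gcd(13, 7) = 1, we get a unique residue mod 91.
    Write x = 10 + 13·t and substitute into x ≡ 3 (mod 7): 13·t ≡ 3 − 10 = -7 (mod 7).
    Reduce coefficients mod 7: 6·t ≡ 0 (mod 7).
    The inverse of 6 mod 7 is 6 (since 6·6 = 36 = 5·7 + 1), so t ≡ 6·0 = 0 ≡ 0 (mod 7).
    Then x = 10 + 13·0 = 10, valid modulo lcm(13, 7) = 91: x ≡ 10 (mod 91).
  Combine with x ≡ 8 (mod 11): since gcd(91, 11) = 1, we get a unique residue mod 1001.
    Write x = 10 + 91·t and substitute into x ≡ 8 (mod 11): 91·t ≡ 8 − 10 = -2 (mod 11).
    Reduce coefficients mod 11: 3·t ≡ 9 (mod 11).
    The inverse of 3 mod 11 is 4 (since 3·4 = 12 = 1·11 + 1), so t ≡ 4·9 = 36 ≡ 3 (mod 11).
    Then x = 10 + 91·3 = 283, valid modulo lcm(91, 11) = 1001: x ≡ 283 (mod 1001).
Verify: 283 mod 13 = 10 ✓, 283 mod 7 = 3 ✓, 283 mod 11 = 8 ✓.

x ≡ 283 (mod 1001).


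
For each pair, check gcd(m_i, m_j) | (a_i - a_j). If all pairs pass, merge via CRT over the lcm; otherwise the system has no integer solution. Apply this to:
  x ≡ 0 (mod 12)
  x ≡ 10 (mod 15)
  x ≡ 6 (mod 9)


Moduli 12, 15, 9 are not pairwise coprime, so CRT works modulo lcm(m_i) when all pairwise compatibility conditions hold.
Pairwise compatibility: gcd(m_i, m_j) must divide a_i - a_j for every pair.
Merge one congruence at a time:
  Start: x ≡ 0 (mod 12).
  Combine with x ≡ 10 (mod 15): gcd(12, 15) = 3, and 10 - 0 = 10 is NOT divisible by 3.
    ⇒ system is inconsistent (no integer solution).

No solution (the system is inconsistent).


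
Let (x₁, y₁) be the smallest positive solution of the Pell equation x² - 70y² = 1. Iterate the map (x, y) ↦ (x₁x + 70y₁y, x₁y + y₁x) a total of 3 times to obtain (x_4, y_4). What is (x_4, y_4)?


Step 1: Find the fundamental solution (x₁, y₁) of x² - 70y² = 1.
  Expand √70 as a continued fraction. a₀ = ⌊√70⌋ = 8; iterate m_{k+1} = d_k·a_k − m_k, d_{k+1} = (70 − m_{k+1}²)/d_k, a_{k+1} = ⌊(a₀ + m_{k+1})/d_{k+1}⌋ (starting m₀ = 0, d₀ = 1), with convergents p_k = a_k·p_{k-1} + p_{k-2}, q_k = a_k·q_{k-1} + q_{k-2} (p₋₁ = 1, q₋₁ = 0):
  k = 0: a₀ = 8; p₀/q₀ = 8/1; p₀² − 70·q₀² = 64 − 70 = -6.
  k = 1: m = 8, d = 6, a = ⌊(8 + 8)/6⌋ = 2; p/q = (2·8 + 1)/(2·1 + 0) = 17/2; p² − 70·q² = 289 − 280 = 9.
  k = 2: m = 4, d = 9, a = ⌊(8 + 4)/9⌋ = 1; p/q = (1·17 + 8)/(1·2 + 1) = 25/3; p² − 70·q² = 625 − 630 = -5.
  k = 3: m = 5, d = 5, a = ⌊(8 + 5)/5⌋ = 2; p/q = (2·25 + 17)/(2·3 + 2) = 67/8; p² − 70·q² = 4489 − 4480 = 9.
  k = 4: m = 5, d = 9, a = ⌊(8 + 5)/9⌋ = 1; p/q = (1·67 + 25)/(1·8 + 3) = 92/11; p² − 70·q² = 8464 − 8470 = -6.
  k = 5: m = 4, d = 6, a = ⌊(8 + 4)/6⌋ = 2; p/q = (2·92 + 67)/(2·11 + 8) = 251/30; p² − 70·q² = 63001 − 63000 = 1.
  The first convergent with p² − 70·q² = 1 gives the fundamental solution (x₁, y₁) = (251, 30).
Step 2: Apply the recurrence (x_{n+1}, y_{n+1}) = (x₁x_n + 70y₁y_n, x₁y_n + y₁x_n) repeatedly.
  From (x_1, y_1) = (251, 30): x_2 = 251·251 + 70·30·30 = 126001; y_2 = 251·30 + 30·251 = 15060.
  From (x_2, y_2) = (126001, 15060): x_3 = 251·126001 + 70·30·15060 = 63252251; y_3 = 251·15060 + 30·126001 = 7560090.
  From (x_3, y_3) = (63252251, 7560090): x_4 = 251·63252251 + 70·30·7560090 = 31752504001; y_4 = 251·7560090 + 30·63252251 = 3795150120.
Step 3: Verify x_4² - 70·y_4² = 1008221510333521008001 - 1008221510333521008000 = 1 (should be 1). ✓

(x_1, y_1) = (251, 30); (x_4, y_4) = (31752504001, 3795150120).


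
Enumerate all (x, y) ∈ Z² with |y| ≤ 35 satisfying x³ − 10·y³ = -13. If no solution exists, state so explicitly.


The equation is x³ - 10y³ = -13. For fixed y, x³ = 10·y³ − 13, so a solution requires the RHS to be a perfect cube.
Strategy: iterate y from -35 to 35, compute RHS = 10·y³ − 13, and check whether it is a (positive or negative) perfect cube.
Check small values of y:
  y = 0: RHS = -13 is not a perfect cube.
  y = 1: RHS = -3 is not a perfect cube.
  y = -1: RHS = -23 is not a perfect cube.
  y = 2: RHS = 67 is not a perfect cube.
  y = -2: RHS = -93 is not a perfect cube.
  y = 3: RHS = 257 is not a perfect cube.
  y = -3: RHS = -283 is not a perfect cube.
Continuing the search up to |y| = 35 finds no solutions either.
No (x, y) in the scanned range satisfies the equation.

No integer solutions with |y| ≤ 35.


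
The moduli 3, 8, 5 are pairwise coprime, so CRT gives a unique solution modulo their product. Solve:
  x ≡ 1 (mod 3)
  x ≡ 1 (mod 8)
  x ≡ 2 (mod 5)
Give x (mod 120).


Moduli 3, 8, 5 are pairwise coprime; by CRT there is a unique solution modulo M = 3 · 8 · 5 = 120.
Solve pairwise, accumulating the modulus:
  Start with x ≡ 1 (mod 3).
  Combine with x ≡ 1 (mod 8): since gcd(3, 8) = 1, we get a unique residue mod 24.
    Write x = 1 + 3·t and substitute into x ≡ 1 (mod 8): 3·t ≡ 1 − 1 = 0 (mod 8).
    The inverse of 3 mod 8 is 3 (since 3·3 = 9 = 1·8 + 1), so t ≡ 3·0 = 0 ≡ 0 (mod 8).
    Then x = 1 + 3·0 = 1, valid modulo lcm(3, 8) = 24: x ≡ 1 (mod 24).
  Combine with x ≡ 2 (mod 5): since gcd(24, 5) = 1, we get a unique residue mod 120.
    Write x = 1 + 24·t and substitute into x ≡ 2 (mod 5): 24·t ≡ 2 − 1 = 1 (mod 5).
    Reduce coefficients mod 5: 4·t ≡ 1 (mod 5).
    The inverse of 4 mod 5 is 4 (since 4·4 = 16 = 3·5 + 1), so t ≡ 4·1 = 4 ≡ 4 (mod 5).
    Then x = 1 + 24·4 = 97, valid modulo lcm(24, 5) = 120: x ≡ 97 (mod 120).
Verify: 97 mod 3 = 1 ✓, 97 mod 8 = 1 ✓, 97 mod 5 = 2 ✓.

x ≡ 97 (mod 120).


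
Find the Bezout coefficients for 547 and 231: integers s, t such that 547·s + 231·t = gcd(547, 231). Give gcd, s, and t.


Euclidean algorithm on (547, 231) — divide until remainder is 0:
  547 = 2 · 231 + 85
  231 = 2 · 85 + 61
  85 = 1 · 61 + 24
  61 = 2 · 24 + 13
  24 = 1 · 13 + 11
  13 = 1 · 11 + 2
  11 = 5 · 2 + 1
  2 = 2 · 1 + 0
gcd(547, 231) = 1.
Track Bezout coefficients alongside the remainders: start with r₀ = 547 = a·1 + b·0 (s = 1, t = 0) and r₁ = 231 = a·0 + b·1 (s = 0, t = 1); each new remainder r_{k+1} = r_{k-1} − q_k·r_k inherits s_{k+1} = s_{k-1} − q_k·s_k, t_{k+1} = t_{k-1} − q_k·t_k, so r_k = a·s_k + b·t_k at every step:
  q = 2: r = 85, s = 1 − 2·0 = 1, t = 0 − 2·1 = -2  (check: 547·1 + 231·(-2) = 85)
  q = 2: r = 61, s = 0 − 2·1 = -2, t = 1 − 2·(-2) = 5  (check: 547·(-2) + 231·5 = 61)
  q = 1: r = 24, s = 1 − 1·(-2) = 3, t = -2 − 1·5 = -7  (check: 547·3 + 231·(-7) = 24)
  q = 2: r = 13, s = -2 − 2·3 = -8, t = 5 − 2·(-7) = 19  (check: 547·(-8) + 231·19 = 13)
  q = 1: r = 11, s = 3 − 1·(-8) = 11, t = -7 − 1·19 = -26  (check: 547·11 + 231·(-26) = 11)
  q = 1: r = 2, s = -8 − 1·11 = -19, t = 19 − 1·(-26) = 45  (check: 547·(-19) + 231·45 = 2)
  q = 5: r = 1, s = 11 − 5·(-19) = 106, t = -26 − 5·45 = -251  (check: 547·106 + 231·(-251) = 1)
The row with r = 1 (the gcd) gives the Bezout coefficients s = 106, t = -251.
Result: 547 · (106) + 231 · (-251) = 1.

gcd(547, 231) = 1; s = 106, t = -251 (check: 547·106 + 231·(-251) = 1).


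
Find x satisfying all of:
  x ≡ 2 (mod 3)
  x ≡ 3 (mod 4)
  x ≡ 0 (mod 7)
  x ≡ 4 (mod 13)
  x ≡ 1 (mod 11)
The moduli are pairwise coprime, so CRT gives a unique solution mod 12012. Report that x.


Product of moduli M = 3 · 4 · 7 · 13 · 11 = 12012.
Merge one congruence at a time:
  Start: x ≡ 2 (mod 3).
  Combine with x ≡ 3 (mod 4); new modulus lcm = 12.
    Write x = 2 + 3·t and substitute into x ≡ 3 (mod 4): 3·t ≡ 3 − 2 = 1 (mod 4).
    The inverse of 3 mod 4 is 3 (since 3·3 = 9 = 2·4 + 1), so t ≡ 3·1 = 3 ≡ 3 (mod 4).
    Then x = 2 + 3·3 = 11, valid modulo lcm(3, 4) = 12: x ≡ 11 (mod 12).
  Combine with x ≡ 0 (mod 7); new modulus lcm = 84.
    Write x = 11 + 12·t and substitute into x ≡ 0 (mod 7): 12·t ≡ 0 − 11 = -11 (mod 7).
    Reduce coefficients mod 7: 5·t ≡ 3 (mod 7).
    The inverse of 5 mod 7 is 3 (since 5·3 = 15 = 2·7 + 1), so t ≡ 3·3 = 9 ≡ 2 (mod 7).
    Then x = 11 + 12·2 = 35, valid modulo lcm(12, 7) = 84: x ≡ 35 (mod 84).
  Combine with x ≡ 4 (mod 13); new modulus lcm = 1092.
    Write x = 35 + 84·t and substitute into x ≡ 4 (mod 13): 84·t ≡ 4 − 35 = -31 (mod 13).
    Reduce coefficients mod 13: 6·t ≡ 8 (mod 13).
    The inverse of 6 mod 13 is 11 (since 6·11 = 66 = 5·13 + 1), so t ≡ 11·8 = 88 ≡ 10 (mod 13).
    Then x = 35 + 84·10 = 875, valid modulo lcm(84, 13) = 1092: x ≡ 875 (mod 1092).
  Combine with x ≡ 1 (mod 11); new modulus lcm = 12012.
    Write x = 875 + 1092·t and substitute into x ≡ 1 (mod 11): 1092·t ≡ 1 − 875 = -874 (mod 11).
    Reduce coefficients mod 11: 3·t ≡ 6 (mod 11).
    The inverse of 3 mod 11 is 4 (since 3·4 = 12 = 1·11 + 1), so t ≡ 4·6 = 24 ≡ 2 (mod 11).
    Then x = 875 + 1092·2 = 3059, valid modulo lcm(1092, 11) = 12012: x ≡ 3059 (mod 12012).
Verify against each original: 3059 mod 3 = 2, 3059 mod 4 = 3, 3059 mod 7 = 0, 3059 mod 13 = 4, 3059 mod 11 = 1.

x ≡ 3059 (mod 12012).


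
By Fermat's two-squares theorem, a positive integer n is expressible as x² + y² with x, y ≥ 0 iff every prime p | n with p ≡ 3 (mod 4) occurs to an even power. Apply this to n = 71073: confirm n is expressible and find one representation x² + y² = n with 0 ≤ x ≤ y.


Step 1: Factor n = 71073 = 3^2 · 53 · 149.
Step 2: Check the mod-4 condition on each prime factor: 3 ≡ 3 (mod 4), exponent 2 (must be even); 53 ≡ 1 (mod 4), exponent 1; 149 ≡ 1 (mod 4), exponent 1.
All primes ≡ 3 (mod 4) appear to even exponent (or don't appear), so by the two-squares theorem n IS expressible as a sum of two squares.
Step 3: Build a representation. Group n = k² · m with k = 3 and m = 53 · 149 = 7897 (a product of primes ≡ 1 (mod 4)); a representation of m scales to one of n via (k·x)² + (k·y)² = k²(x² + y²). Each prime p ≡ 1 (mod 4) is itself a sum of two squares; find a² by testing p − a² for a perfect square:
  53: 53 − 1² = 52, 53 − 2² = 49 = 7² ⇒ 53 = 2² + 7².
  149: 149 − 1² = 148, 149 − 2² = 145, 149 − 3² = 140, 149 − 4² = 133, 149 − 5² = 124, 149 − 6² = 113, 149 − 7² = 100 = 10² ⇒ 149 = 7² + 10².
  Combine using the Brahmagupta–Fibonacci identity (a² + b²)(c² + d²) = (ac − bd)² + (ad + bc)² = (ac + bd)² + (ad − bc)²:
  53 · 149 = 7897: from (2² + 7²)(7² + 10²), take (2·7 − 7·10, 2·10 + 7·7) = (14 − 70, 20 + 49) = (-56, 69); dropping signs (only squares matter) gives (56, 69); check 56² + 69² = 3136 + 4761 = 7897 ✓.
  Scale by k = 3: (3·56, 3·69) = (168, 207).
Step 4: Order so x ≤ y and verify: 168² + 207² = 28224 + 42849 = 71073 = n. ✓

n = 71073 = 168² + 207² (one valid representation with x ≤ y).


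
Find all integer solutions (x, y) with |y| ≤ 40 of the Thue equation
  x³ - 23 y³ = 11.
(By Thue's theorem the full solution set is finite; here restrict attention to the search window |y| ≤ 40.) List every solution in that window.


The equation is x³ - 23y³ = 11. For fixed y, x³ = 23·y³ + 11, so a solution requires the RHS to be a perfect cube.
Strategy: iterate y from -40 to 40, compute RHS = 23·y³ + 11, and check whether it is a (positive or negative) perfect cube.
Check small values of y:
  y = 0: RHS = 11 is not a perfect cube.
  y = 1: RHS = 34 is not a perfect cube.
  y = -1: RHS = -12 is not a perfect cube.
  y = 2: RHS = 195 is not a perfect cube.
  y = -2: RHS = -173 is not a perfect cube.
  y = 3: RHS = 632 is not a perfect cube.
  y = -3: RHS = -610 is not a perfect cube.
Continuing the search up to |y| = 40 finds no solutions either.
No (x, y) in the scanned range satisfies the equation.

No integer solutions with |y| ≤ 40.


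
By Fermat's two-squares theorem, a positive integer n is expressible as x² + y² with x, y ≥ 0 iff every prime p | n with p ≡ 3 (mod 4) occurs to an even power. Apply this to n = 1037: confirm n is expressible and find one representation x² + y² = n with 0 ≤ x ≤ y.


Step 1: Factor n = 1037 = 17 · 61.
Step 2: Check the mod-4 condition on each prime factor: 17 ≡ 1 (mod 4), exponent 1; 61 ≡ 1 (mod 4), exponent 1.
All primes ≡ 3 (mod 4) appear to even exponent (or don't appear), so by the two-squares theorem n IS expressible as a sum of two squares.
Step 3: Build a representation. Here n = 17 · 61 is a product of primes ≡ 1 (mod 4). Each prime p ≡ 1 (mod 4) is itself a sum of two squares; find a² by testing p − a² for a perfect square:
  17: 17 − 1² = 16 = 4² ⇒ 17 = 1² + 4².
  61: 61 − 1² = 60, 61 − 2² = 57, 61 − 3² = 52, 61 − 4² = 45, 61 − 5² = 36 = 6² ⇒ 61 = 5² + 6².
  Combine using the Brahmagupta–Fibonacci identity (a² + b²)(c² + d²) = (ac − bd)² + (ad + bc)² = (ac + bd)² + (ad − bc)²:
  17 · 61 = 1037: from (1² + 4²)(5² + 6²), take (1·5 − 4·6, 1·6 + 4·5) = (5 − 24, 6 + 20) = (-19, 26); dropping signs (only squares matter) gives (19, 26); check 19² + 26² = 361 + 676 = 1037 ✓.
Step 4: Order so x ≤ y and verify: 19² + 26² = 361 + 676 = 1037 = n. ✓

n = 1037 = 19² + 26² (one valid representation with x ≤ y).


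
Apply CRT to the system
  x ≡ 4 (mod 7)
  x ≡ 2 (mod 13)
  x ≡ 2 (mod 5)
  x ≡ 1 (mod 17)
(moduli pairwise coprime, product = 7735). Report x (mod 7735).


Product of moduli M = 7 · 13 · 5 · 17 = 7735.
Merge one congruence at a time:
  Start: x ≡ 4 (mod 7).
  Combine with x ≡ 2 (mod 13); new modulus lcm = 91.
    Write x = 4 + 7·t and substitute into x ≡ 2 (mod 13): 7·t ≡ 2 − 4 = -2 (mod 13).
    Reduce coefficients mod 13: 7·t ≡ 11 (mod 13).
    The inverse of 7 mod 13 is 2 (since 7·2 = 14 = 1·13 + 1), so t ≡ 2·11 = 22 ≡ 9 (mod 13).
    Then x = 4 + 7·9 = 67, valid modulo lcm(7, 13) = 91: x ≡ 67 (mod 91).
  Combine with x ≡ 2 (mod 5); new modulus lcm = 455.
    Write x = 67 + 91·t and substitute into x ≡ 2 (mod 5): 91·t ≡ 2 − 67 = -65 (mod 5).
    Reduce coefficients mod 5: 1·t ≡ 0 (mod 5).
    So t ≡ 0 (mod 5).
    Then x = 67 + 91·0 = 67, valid modulo lcm(91, 5) = 455: x ≡ 67 (mod 455).
  Combine with x ≡ 1 (mod 17); new modulus lcm = 7735.
    Write x = 67 + 455·t and substitute into x ≡ 1 (mod 17): 455·t ≡ 1 − 67 = -66 (mod 17).
    Reduce coefficients mod 17: 13·t ≡ 2 (mod 17).
    The inverse of 13 mod 17 is 4 (since 13·4 = 52 = 3·17 + 1), so t ≡ 4·2 = 8 ≡ 8 (mod 17).
    Then x = 67 + 455·8 = 3707, valid modulo lcm(455, 17) = 7735: x ≡ 3707 (mod 7735).
Verify against each original: 3707 mod 7 = 4, 3707 mod 13 = 2, 3707 mod 5 = 2, 3707 mod 17 = 1.

x ≡ 3707 (mod 7735).


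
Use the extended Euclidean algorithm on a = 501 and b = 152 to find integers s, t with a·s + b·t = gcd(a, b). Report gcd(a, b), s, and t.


Euclidean algorithm on (501, 152) — divide until remainder is 0:
  501 = 3 · 152 + 45
  152 = 3 · 45 + 17
  45 = 2 · 17 + 11
  17 = 1 · 11 + 6
  11 = 1 · 6 + 5
  6 = 1 · 5 + 1
  5 = 5 · 1 + 0
gcd(501, 152) = 1.
Track Bezout coefficients alongside the remainders: start with r₀ = 501 = a·1 + b·0 (s = 1, t = 0) and r₁ = 152 = a·0 + b·1 (s = 0, t = 1); each new remainder r_{k+1} = r_{k-1} − q_k·r_k inherits s_{k+1} = s_{k-1} − q_k·s_k, t_{k+1} = t_{k-1} − q_k·t_k, so r_k = a·s_k + b·t_k at every step:
  q = 3: r = 45, s = 1 − 3·0 = 1, t = 0 − 3·1 = -3  (check: 501·1 + 152·(-3) = 45)
  q = 3: r = 17, s = 0 − 3·1 = -3, t = 1 − 3·(-3) = 10  (check: 501·(-3) + 152·10 = 17)
  q = 2: r = 11, s = 1 − 2·(-3) = 7, t = -3 − 2·10 = -23  (check: 501·7 + 152·(-23) = 11)
  q = 1: r = 6, s = -3 − 1·7 = -10, t = 10 − 1·(-23) = 33  (check: 501·(-10) + 152·33 = 6)
  q = 1: r = 5, s = 7 − 1·(-10) = 17, t = -23 − 1·33 = -56  (check: 501·17 + 152·(-56) = 5)
  q = 1: r = 1, s = -10 − 1·17 = -27, t = 33 − 1·(-56) = 89  (check: 501·(-27) + 152·89 = 1)
The row with r = 1 (the gcd) gives the Bezout coefficients s = -27, t = 89.
Result: 501 · (-27) + 152 · (89) = 1.

gcd(501, 152) = 1; s = -27, t = 89 (check: 501·(-27) + 152·89 = 1).


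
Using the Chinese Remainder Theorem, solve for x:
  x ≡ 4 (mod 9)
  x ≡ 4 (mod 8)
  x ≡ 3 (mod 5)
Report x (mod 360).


Moduli 9, 8, 5 are pairwise coprime; by CRT there is a unique solution modulo M = 9 · 8 · 5 = 360.
Solve pairwise, accumulating the modulus:
  Start with x ≡ 4 (mod 9).
  Combine with x ≡ 4 (mod 8): since gcd(9, 8) = 1, we get a unique residue mod 72.
    Write x = 4 + 9·t and substitute into x ≡ 4 (mod 8): 9·t ≡ 4 − 4 = 0 (mod 8).
    Reduce coefficients mod 8: 1·t ≡ 0 (mod 8).
    So t ≡ 0 (mod 8).
    Then x = 4 + 9·0 = 4, valid modulo lcm(9, 8) = 72: x ≡ 4 (mod 72).
  Combine with x ≡ 3 (mod 5): since gcd(72, 5) = 1, we get a unique residue mod 360.
    Write x = 4 + 72·t and substitute into x ≡ 3 (mod 5): 72·t ≡ 3 − 4 = -1 (mod 5).
    Reduce coefficients mod 5: 2·t ≡ 4 (mod 5).
    The inverse of 2 mod 5 is 3 (since 2·3 = 6 = 1·5 + 1), so t ≡ 3·4 = 12 ≡ 2 (mod 5).
    Then x = 4 + 72·2 = 148, valid modulo lcm(72, 5) = 360: x ≡ 148 (mod 360).
Verify: 148 mod 9 = 4 ✓, 148 mod 8 = 4 ✓, 148 mod 5 = 3 ✓.

x ≡ 148 (mod 360).


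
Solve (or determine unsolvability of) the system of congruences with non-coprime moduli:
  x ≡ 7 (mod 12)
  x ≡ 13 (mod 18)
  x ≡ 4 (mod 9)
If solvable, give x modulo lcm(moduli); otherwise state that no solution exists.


Moduli 12, 18, 9 are not pairwise coprime, so CRT works modulo lcm(m_i) when all pairwise compatibility conditions hold.
Pairwise compatibility: gcd(m_i, m_j) must divide a_i - a_j for every pair.
Merge one congruence at a time:
  Start: x ≡ 7 (mod 12).
  Combine with x ≡ 13 (mod 18): gcd(12, 18) = 6; 13 - 7 = 6, which IS divisible by 6, so compatible.
    Write x = 7 + 12·t and substitute into x ≡ 13 (mod 18): 12·t ≡ 13 − 7 = 6 (mod 18).
    Divide the congruence (and modulus) by g = 6: 2·t ≡ 1 (mod 3).
    The inverse of 2 mod 3 is 2 (since 2·2 = 4 = 1·3 + 1), so t ≡ 2·1 = 2 ≡ 2 (mod 3).
    Then x = 7 + 12·2 = 31, valid modulo lcm(12, 18) = 36: x ≡ 31 (mod 36).
  Combine with x ≡ 4 (mod 9): gcd(36, 9) = 9; 4 - 31 = -27, which IS divisible by 9, so compatible.
    Write x = 31 + 36·t and substitute into x ≡ 4 (mod 9): 36·t ≡ 4 − 31 = -27 (mod 9).
    Divide the congruence (and modulus) by g = 9: 4·t ≡ -3 (mod 1).
    Modulo 1 every t works; take t = 0.
    Then x = 31 + 36·0 = 31, valid modulo lcm(36, 9) = 36: x ≡ 31 (mod 36).
Verify: 31 mod 12 = 7, 31 mod 18 = 13, 31 mod 9 = 4.

x ≡ 31 (mod 36).


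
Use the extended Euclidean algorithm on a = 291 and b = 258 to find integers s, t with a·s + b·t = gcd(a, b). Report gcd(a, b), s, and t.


Euclidean algorithm on (291, 258) — divide until remainder is 0:
  291 = 1 · 258 + 33
  258 = 7 · 33 + 27
  33 = 1 · 27 + 6
  27 = 4 · 6 + 3
  6 = 2 · 3 + 0
gcd(291, 258) = 3.
Track Bezout coefficients alongside the remainders: start with r₀ = 291 = a·1 + b·0 (s = 1, t = 0) and r₁ = 258 = a·0 + b·1 (s = 0, t = 1); each new remainder r_{k+1} = r_{k-1} − q_k·r_k inherits s_{k+1} = s_{k-1} − q_k·s_k, t_{k+1} = t_{k-1} − q_k·t_k, so r_k = a·s_k + b·t_k at every step:
  q = 1: r = 33, s = 1 − 1·0 = 1, t = 0 − 1·1 = -1  (check: 291·1 + 258·(-1) = 33)
  q = 7: r = 27, s = 0 − 7·1 = -7, t = 1 − 7·(-1) = 8  (check: 291·(-7) + 258·8 = 27)
  q = 1: r = 6, s = 1 − 1·(-7) = 8, t = -1 − 1·8 = -9  (check: 291·8 + 258·(-9) = 6)
  q = 4: r = 3, s = -7 − 4·8 = -39, t = 8 − 4·(-9) = 44  (check: 291·(-39) + 258·44 = 3)
The row with r = 3 (the gcd) gives the Bezout coefficients s = -39, t = 44.
Result: 291 · (-39) + 258 · (44) = 3.

gcd(291, 258) = 3; s = -39, t = 44 (check: 291·(-39) + 258·44 = 3).


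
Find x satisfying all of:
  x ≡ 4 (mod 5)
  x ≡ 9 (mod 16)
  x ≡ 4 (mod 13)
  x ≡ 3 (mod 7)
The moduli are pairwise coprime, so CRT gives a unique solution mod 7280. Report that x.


Product of moduli M = 5 · 16 · 13 · 7 = 7280.
Merge one congruence at a time:
  Start: x ≡ 4 (mod 5).
  Combine with x ≡ 9 (mod 16); new modulus lcm = 80.
    Write x = 4 + 5·t and substitute into x ≡ 9 (mod 16): 5·t ≡ 9 − 4 = 5 (mod 16).
    The inverse of 5 mod 16 is 13 (since 5·13 = 65 = 4·16 + 1), so t ≡ 13·5 = 65 ≡ 1 (mod 16).
    Then x = 4 + 5·1 = 9, valid modulo lcm(5, 16) = 80: x ≡ 9 (mod 80).
  Combine with x ≡ 4 (mod 13); new modulus lcm = 1040.
    Write x = 9 + 80·t and substitute into x ≡ 4 (mod 13): 80·t ≡ 4 − 9 = -5 (mod 13).
    Reduce coefficients mod 13: 2·t ≡ 8 (mod 13).
    The inverse of 2 mod 13 is 7 (since 2·7 = 14 = 1·13 + 1), so t ≡ 7·8 = 56 ≡ 4 (mod 13).
    Then x = 9 + 80·4 = 329, valid modulo lcm(80, 13) = 1040: x ≡ 329 (mod 1040).
  Combine with x ≡ 3 (mod 7); new modulus lcm = 7280.
    Write x = 329 + 1040·t and substitute into x ≡ 3 (mod 7): 1040·t ≡ 3 − 329 = -326 (mod 7).
    Reduce coefficients mod 7: 4·t ≡ 3 (mod 7).
    The inverse of 4 mod 7 is 2 (since 4·2 = 8 = 1·7 + 1), so t ≡ 2·3 = 6 ≡ 6 (mod 7).
    Then x = 329 + 1040·6 = 6569, valid modulo lcm(1040, 7) = 7280: x ≡ 6569 (mod 7280).
Verify against each original: 6569 mod 5 = 4, 6569 mod 16 = 9, 6569 mod 13 = 4, 6569 mod 7 = 3.

x ≡ 6569 (mod 7280).


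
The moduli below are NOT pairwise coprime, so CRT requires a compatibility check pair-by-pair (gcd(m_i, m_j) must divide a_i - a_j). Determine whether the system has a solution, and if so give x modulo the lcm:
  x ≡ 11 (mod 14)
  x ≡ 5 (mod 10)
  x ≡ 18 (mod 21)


Moduli 14, 10, 21 are not pairwise coprime, so CRT works modulo lcm(m_i) when all pairwise compatibility conditions hold.
Pairwise compatibility: gcd(m_i, m_j) must divide a_i - a_j for every pair.
Merge one congruence at a time:
  Start: x ≡ 11 (mod 14).
  Combine with x ≡ 5 (mod 10): gcd(14, 10) = 2; 5 - 11 = -6, which IS divisible by 2, so compatible.
    Write x = 11 + 14·t and substitute into x ≡ 5 (mod 10): 14·t ≡ 5 − 11 = -6 (mod 10).
    Divide the congruence (and modulus) by g = 2: 7·t ≡ -3 (mod 5).
    Reduce coefficients mod 5: 2·t ≡ 2 (mod 5).
    The inverse of 2 mod 5 is 3 (since 2·3 = 6 = 1·5 + 1), so t ≡ 3·2 = 6 ≡ 1 (mod 5).
    Then x = 11 + 14·1 = 25, valid modulo lcm(14, 10) = 70: x ≡ 25 (mod 70).
  Combine with x ≡ 18 (mod 21): gcd(70, 21) = 7; 18 - 25 = -7, which IS divisible by 7, so compatible.
    Write x = 25 + 70·t and substitute into x ≡ 18 (mod 21): 70·t ≡ 18 − 25 = -7 (mod 21).
    Divide the congruence (and modulus) by g = 7: 10·t ≡ -1 (mod 3).
    Reduce coefficients mod 3: 1·t ≡ 2 (mod 3).
    So t ≡ 2 (mod 3).
    Then x = 25 + 70·2 = 165, valid modulo lcm(70, 21) = 210: x ≡ 165 (mod 210).
Verify: 165 mod 14 = 11, 165 mod 10 = 5, 165 mod 21 = 18.

x ≡ 165 (mod 210).


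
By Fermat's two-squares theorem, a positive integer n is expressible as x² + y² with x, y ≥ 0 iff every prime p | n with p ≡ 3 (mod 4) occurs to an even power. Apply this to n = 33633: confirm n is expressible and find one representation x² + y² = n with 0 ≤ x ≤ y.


Step 1: Factor n = 33633 = 3^2 · 37 · 101.
Step 2: Check the mod-4 condition on each prime factor: 3 ≡ 3 (mod 4), exponent 2 (must be even); 37 ≡ 1 (mod 4), exponent 1; 101 ≡ 1 (mod 4), exponent 1.
All primes ≡ 3 (mod 4) appear to even exponent (or don't appear), so by the two-squares theorem n IS expressible as a sum of two squares.
Step 3: Build a representation. Group n = k² · m with k = 3 and m = 37 · 101 = 3737 (a product of primes ≡ 1 (mod 4)); a representation of m scales to one of n via (k·x)² + (k·y)² = k²(x² + y²). Each prime p ≡ 1 (mod 4) is itself a sum of two squares; find a² by testing p − a² for a perfect square:
  37: 37 − 1² = 36 = 6² ⇒ 37 = 1² + 6².
  101: 101 − 1² = 100 = 10² ⇒ 101 = 1² + 10².
  Combine using the Brahmagupta–Fibonacci identity (a² + b²)(c² + d²) = (ac − bd)² + (ad + bc)² = (ac + bd)² + (ad − bc)²:
  37 · 101 = 3737: from (1² + 6²)(1² + 10²), take (1·1 − 6·10, 1·10 + 6·1) = (1 − 60, 10 + 6) = (-59, 16); dropping signs (only squares matter) gives (59, 16); check 59² + 16² = 3481 + 256 = 3737 ✓.
  Scale by k = 3: (3·59, 3·16) = (177, 48).
Step 4: Order so x ≤ y and verify: 48² + 177² = 2304 + 31329 = 33633 = n. ✓

n = 33633 = 48² + 177² (one valid representation with x ≤ y).


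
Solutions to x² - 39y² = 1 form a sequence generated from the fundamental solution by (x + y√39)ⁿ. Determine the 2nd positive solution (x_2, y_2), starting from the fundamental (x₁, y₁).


Step 1: Find the fundamental solution (x₁, y₁) of x² - 39y² = 1.
  Expand √39 as a continued fraction. a₀ = ⌊√39⌋ = 6; iterate m_{k+1} = d_k·a_k − m_k, d_{k+1} = (39 − m_{k+1}²)/d_k, a_{k+1} = ⌊(a₀ + m_{k+1})/d_{k+1}⌋ (starting m₀ = 0, d₀ = 1), with convergents p_k = a_k·p_{k-1} + p_{k-2}, q_k = a_k·q_{k-1} + q_{k-2} (p₋₁ = 1, q₋₁ = 0):
  k = 0: a₀ = 6; p₀/q₀ = 6/1; p₀² − 39·q₀² = 36 − 39 = -3.
  k = 1: m = 6, d = 3, a = ⌊(6 + 6)/3⌋ = 4; p/q = (4·6 + 1)/(4·1 + 0) = 25/4; p² − 39·q² = 625 − 624 = 1.
  The first convergent with p² − 39·q² = 1 gives the fundamental solution (x₁, y₁) = (25, 4).
Step 2: Apply the recurrence (x_{n+1}, y_{n+1}) = (x₁x_n + 39y₁y_n, x₁y_n + y₁x_n) repeatedly.
  From (x_1, y_1) = (25, 4): x_2 = 25·25 + 39·4·4 = 1249; y_2 = 25·4 + 4·25 = 200.
Step 3: Verify x_2² - 39·y_2² = 1560001 - 1560000 = 1 (should be 1). ✓

(x_1, y_1) = (25, 4); (x_2, y_2) = (1249, 200).


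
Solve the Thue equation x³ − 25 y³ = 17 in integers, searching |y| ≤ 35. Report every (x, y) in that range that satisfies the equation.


The equation is x³ - 25y³ = 17. For fixed y, x³ = 25·y³ + 17, so a solution requires the RHS to be a perfect cube.
Strategy: iterate y from -35 to 35, compute RHS = 25·y³ + 17, and check whether it is a (positive or negative) perfect cube.
Check small values of y:
  y = 0: RHS = 17 is not a perfect cube.
  y = 1: RHS = 42 is not a perfect cube.
  y = -1: RHS = -8 = (-2)³ ⇒ x = -2 works.
  y = 2: RHS = 217 is not a perfect cube.
  y = -2: RHS = -183 is not a perfect cube.
  y = 3: RHS = 692 is not a perfect cube.
  y = -3: RHS = -658 is not a perfect cube.
Continuing the search up to |y| = 35 finds no further solutions beyond those listed.
Collected solutions: (-2, -1).

Solutions (with |y| ≤ 35): (-2, -1).


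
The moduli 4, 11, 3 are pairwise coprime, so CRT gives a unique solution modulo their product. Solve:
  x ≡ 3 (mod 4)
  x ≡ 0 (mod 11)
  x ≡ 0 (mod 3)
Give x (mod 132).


Moduli 4, 11, 3 are pairwise coprime; by CRT there is a unique solution modulo M = 4 · 11 · 3 = 132.
Solve pairwise, accumulating the modulus:
  Start with x ≡ 3 (mod 4).
  Combine with x ≡ 0 (mod 11): since gcd(4, 11) = 1, we get a unique residue mod 44.
    Write x = 3 + 4·t and substitute into x ≡ 0 (mod 11): 4·t ≡ 0 − 3 = -3 (mod 11).
    Reduce coefficients mod 11: 4·t ≡ 8 (mod 11).
    The inverse of 4 mod 11 is 3 (since 4·3 = 12 = 1·11 + 1), so t ≡ 3·8 = 24 ≡ 2 (mod 11).
    Then x = 3 + 4·2 = 11, valid modulo lcm(4, 11) = 44: x ≡ 11 (mod 44).
  Combine with x ≡ 0 (mod 3): since gcd(44, 3) = 1, we get a unique residue mod 132.
    Write x = 11 + 44·t and substitute into x ≡ 0 (mod 3): 44·t ≡ 0 − 11 = -11 (mod 3).
    Reduce coefficients mod 3: 2·t ≡ 1 (mod 3).
    The inverse of 2 mod 3 is 2 (since 2·2 = 4 = 1·3 + 1), so t ≡ 2·1 = 2 ≡ 2 (mod 3).
    Then x = 11 + 44·2 = 99, valid modulo lcm(44, 3) = 132: x ≡ 99 (mod 132).
Verify: 99 mod 4 = 3 ✓, 99 mod 11 = 0 ✓, 99 mod 3 = 0 ✓.

x ≡ 99 (mod 132).


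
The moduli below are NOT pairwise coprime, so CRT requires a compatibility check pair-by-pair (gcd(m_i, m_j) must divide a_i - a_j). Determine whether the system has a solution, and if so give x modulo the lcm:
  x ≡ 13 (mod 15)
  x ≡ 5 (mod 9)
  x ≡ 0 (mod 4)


Moduli 15, 9, 4 are not pairwise coprime, so CRT works modulo lcm(m_i) when all pairwise compatibility conditions hold.
Pairwise compatibility: gcd(m_i, m_j) must divide a_i - a_j for every pair.
Merge one congruence at a time:
  Start: x ≡ 13 (mod 15).
  Combine with x ≡ 5 (mod 9): gcd(15, 9) = 3, and 5 - 13 = -8 is NOT divisible by 3.
    ⇒ system is inconsistent (no integer solution).

No solution (the system is inconsistent).


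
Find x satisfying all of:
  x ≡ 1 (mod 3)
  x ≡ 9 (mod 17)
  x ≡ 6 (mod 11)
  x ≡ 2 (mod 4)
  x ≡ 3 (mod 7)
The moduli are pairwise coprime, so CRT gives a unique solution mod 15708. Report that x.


Product of moduli M = 3 · 17 · 11 · 4 · 7 = 15708.
Merge one congruence at a time:
  Start: x ≡ 1 (mod 3).
  Combine with x ≡ 9 (mod 17); new modulus lcm = 51.
    Write x = 1 + 3·t and substitute into x ≡ 9 (mod 17): 3·t ≡ 9 − 1 = 8 (mod 17).
    The inverse of 3 mod 17 is 6 (since 3·6 = 18 = 1·17 + 1), so t ≡ 6·8 = 48 ≡ 14 (mod 17).
    Then x = 1 + 3·14 = 43, valid modulo lcm(3, 17) = 51: x ≡ 43 (mod 51).
  Combine with x ≡ 6 (mod 11); new modulus lcm = 561.
    Write x = 43 + 51·t and substitute into x ≡ 6 (mod 11): 51·t ≡ 6 − 43 = -37 (mod 11).
    Reduce coefficients mod 11: 7·t ≡ 7 (mod 11).
    The inverse of 7 mod 11 is 8 (since 7·8 = 56 = 5·11 + 1), so t ≡ 8·7 = 56 ≡ 1 (mod 11).
    Then x = 43 + 51·1 = 94, valid modulo lcm(51, 11) = 561: x ≡ 94 (mod 561).
  Combine with x ≡ 2 (mod 4); new modulus lcm = 2244.
    Write x = 94 + 561·t and substitute into x ≡ 2 (mod 4): 561·t ≡ 2 − 94 = -92 (mod 4).
    Reduce coefficients mod 4: 1·t ≡ 0 (mod 4).
    So t ≡ 0 (mod 4).
    Then x = 94 + 561·0 = 94, valid modulo lcm(561, 4) = 2244: x ≡ 94 (mod 2244).
  Combine with x ≡ 3 (mod 7); new modulus lcm = 15708.
    Write x = 94 + 2244·t and substitute into x ≡ 3 (mod 7): 2244·t ≡ 3 − 94 = -91 (mod 7).
    Reduce coefficients mod 7: 4·t ≡ 0 (mod 7).
    The inverse of 4 mod 7 is 2 (since 4·2 = 8 = 1·7 + 1), so t ≡ 2·0 = 0 ≡ 0 (mod 7).
    Then x = 94 + 2244·0 = 94, valid modulo lcm(2244, 7) = 15708: x ≡ 94 (mod 15708).
Verify against each original: 94 mod 3 = 1, 94 mod 17 = 9, 94 mod 11 = 6, 94 mod 4 = 2, 94 mod 7 = 3.

x ≡ 94 (mod 15708).


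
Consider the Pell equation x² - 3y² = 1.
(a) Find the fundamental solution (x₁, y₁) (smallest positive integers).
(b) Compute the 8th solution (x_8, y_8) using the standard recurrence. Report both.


Step 1: Find the fundamental solution (x₁, y₁) of x² - 3y² = 1.
  Expand √3 as a continued fraction. a₀ = ⌊√3⌋ = 1; iterate m_{k+1} = d_k·a_k − m_k, d_{k+1} = (3 − m_{k+1}²)/d_k, a_{k+1} = ⌊(a₀ + m_{k+1})/d_{k+1}⌋ (starting m₀ = 0, d₀ = 1), with convergents p_k = a_k·p_{k-1} + p_{k-2}, q_k = a_k·q_{k-1} + q_{k-2} (p₋₁ = 1, q₋₁ = 0):
  k = 0: a₀ = 1; p₀/q₀ = 1/1; p₀² − 3·q₀² = 1 − 3 = -2.
  k = 1: m = 1, d = 2, a = ⌊(1 + 1)/2⌋ = 1; p/q = (1·1 + 1)/(1·1 + 0) = 2/1; p² − 3·q² = 4 − 3 = 1.
  The first convergent with p² − 3·q² = 1 gives the fundamental solution (x₁, y₁) = (2, 1).
Step 2: Apply the recurrence (x_{n+1}, y_{n+1}) = (x₁x_n + 3y₁y_n, x₁y_n + y₁x_n) repeatedly.
  From (x_1, y_1) = (2, 1): x_2 = 2·2 + 3·1·1 = 7; y_2 = 2·1 + 1·2 = 4.
  From (x_2, y_2) = (7, 4): x_3 = 2·7 + 3·1·4 = 26; y_3 = 2·4 + 1·7 = 15.
  From (x_3, y_3) = (26, 15): x_4 = 2·26 + 3·1·15 = 97; y_4 = 2·15 + 1·26 = 56.
  From (x_4, y_4) = (97, 56): x_5 = 2·97 + 3·1·56 = 362; y_5 = 2·56 + 1·97 = 209.
  From (x_5, y_5) = (362, 209): x_6 = 2·362 + 3·1·209 = 1351; y_6 = 2·209 + 1·362 = 780.
  From (x_6, y_6) = (1351, 780): x_7 = 2·1351 + 3·1·780 = 5042; y_7 = 2·780 + 1·1351 = 2911.
  From (x_7, y_7) = (5042, 2911): x_8 = 2·5042 + 3·1·2911 = 18817; y_8 = 2·2911 + 1·5042 = 10864.
Step 3: Verify x_8² - 3·y_8² = 354079489 - 354079488 = 1 (should be 1). ✓

(x_1, y_1) = (2, 1); (x_8, y_8) = (18817, 10864).


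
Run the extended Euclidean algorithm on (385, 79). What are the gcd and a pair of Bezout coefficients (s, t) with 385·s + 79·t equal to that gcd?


Euclidean algorithm on (385, 79) — divide until remainder is 0:
  385 = 4 · 79 + 69
  79 = 1 · 69 + 10
  69 = 6 · 10 + 9
  10 = 1 · 9 + 1
  9 = 9 · 1 + 0
gcd(385, 79) = 1.
Track Bezout coefficients alongside the remainders: start with r₀ = 385 = a·1 + b·0 (s = 1, t = 0) and r₁ = 79 = a·0 + b·1 (s = 0, t = 1); each new remainder r_{k+1} = r_{k-1} − q_k·r_k inherits s_{k+1} = s_{k-1} − q_k·s_k, t_{k+1} = t_{k-1} − q_k·t_k, so r_k = a·s_k + b·t_k at every step:
  q = 4: r = 69, s = 1 − 4·0 = 1, t = 0 − 4·1 = -4  (check: 385·1 + 79·(-4) = 69)
  q = 1: r = 10, s = 0 − 1·1 = -1, t = 1 − 1·(-4) = 5  (check: 385·(-1) + 79·5 = 10)
  q = 6: r = 9, s = 1 − 6·(-1) = 7, t = -4 − 6·5 = -34  (check: 385·7 + 79·(-34) = 9)
  q = 1: r = 1, s = -1 − 1·7 = -8, t = 5 − 1·(-34) = 39  (check: 385·(-8) + 79·39 = 1)
The row with r = 1 (the gcd) gives the Bezout coefficients s = -8, t = 39.
Result: 385 · (-8) + 79 · (39) = 1.

gcd(385, 79) = 1; s = -8, t = 39 (check: 385·(-8) + 79·39 = 1).


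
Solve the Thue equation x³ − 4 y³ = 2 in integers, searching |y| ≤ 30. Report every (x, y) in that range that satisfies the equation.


The equation is x³ - 4y³ = 2. For fixed y, x³ = 4·y³ + 2, so a solution requires the RHS to be a perfect cube.
Strategy: iterate y from -30 to 30, compute RHS = 4·y³ + 2, and check whether it is a (positive or negative) perfect cube.
Check small values of y:
  y = 0: RHS = 2 is not a perfect cube.
  y = 1: RHS = 6 is not a perfect cube.
  y = -1: RHS = -2 is not a perfect cube.
  y = 2: RHS = 34 is not a perfect cube.
  y = -2: RHS = -30 is not a perfect cube.
  y = 3: RHS = 110 is not a perfect cube.
  y = -3: RHS = -106 is not a perfect cube.
Continuing the search up to |y| = 30 finds no solutions either.
No (x, y) in the scanned range satisfies the equation.

No integer solutions with |y| ≤ 30.


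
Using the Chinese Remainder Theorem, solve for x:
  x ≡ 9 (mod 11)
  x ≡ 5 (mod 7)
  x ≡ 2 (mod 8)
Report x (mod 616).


Moduli 11, 7, 8 are pairwise coprime; by CRT there is a unique solution modulo M = 11 · 7 · 8 = 616.
Solve pairwise, accumulating the modulus:
  Start with x ≡ 9 (mod 11).
  Combine with x ≡ 5 (mod 7): since gcd(11, 7) = 1, we get a unique residue mod 77.
    Write x = 9 + 11·t and substitute into x ≡ 5 (mod 7): 11·t ≡ 5 − 9 = -4 (mod 7).
    Reduce coefficients mod 7: 4·t ≡ 3 (mod 7).
    The inverse of 4 mod 7 is 2 (since 4·2 = 8 = 1·7 + 1), so t ≡ 2·3 = 6 ≡ 6 (mod 7).
    Then x = 9 + 11·6 = 75, valid modulo lcm(11, 7) = 77: x ≡ 75 (mod 77).
  Combine with x ≡ 2 (mod 8): since gcd(77, 8) = 1, we get a unique residue mod 616.
    Write x = 75 + 77·t and substitute into x ≡ 2 (mod 8): 77·t ≡ 2 − 75 = -73 (mod 8).
    Reduce coefficients mod 8: 5·t ≡ 7 (mod 8).
    The inverse of 5 mod 8 is 5 (since 5·5 = 25 = 3·8 + 1), so t ≡ 5·7 = 35 ≡ 3 (mod 8).
    Then x = 75 + 77·3 = 306, valid modulo lcm(77, 8) = 616: x ≡ 306 (mod 616).
Verify: 306 mod 11 = 9 ✓, 306 mod 7 = 5 ✓, 306 mod 8 = 2 ✓.

x ≡ 306 (mod 616).


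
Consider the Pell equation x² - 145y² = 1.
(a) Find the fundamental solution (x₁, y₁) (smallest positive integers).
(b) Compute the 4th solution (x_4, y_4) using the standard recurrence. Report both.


Step 1: Find the fundamental solution (x₁, y₁) of x² - 145y² = 1.
  Expand √145 as a continued fraction. a₀ = ⌊√145⌋ = 12; iterate m_{k+1} = d_k·a_k − m_k, d_{k+1} = (145 − m_{k+1}²)/d_k, a_{k+1} = ⌊(a₀ + m_{k+1})/d_{k+1}⌋ (starting m₀ = 0, d₀ = 1), with convergents p_k = a_k·p_{k-1} + p_{k-2}, q_k = a_k·q_{k-1} + q_{k-2} (p₋₁ = 1, q₋₁ = 0):
  k = 0: a₀ = 12; p₀/q₀ = 12/1; p₀² − 145·q₀² = 144 − 145 = -1.
  k = 1: m = 12, d = 1, a = ⌊(12 + 12)/1⌋ = 24; p/q = (24·12 + 1)/(24·1 + 0) = 289/24; p² − 145·q² = 83521 − 83520 = 1.
  The first convergent with p² − 145·q² = 1 gives the fundamental solution (x₁, y₁) = (289, 24).
Step 2: Apply the recurrence (x_{n+1}, y_{n+1}) = (x₁x_n + 145y₁y_n, x₁y_n + y₁x_n) repeatedly.
  From (x_1, y_1) = (289, 24): x_2 = 289·289 + 145·24·24 = 167041; y_2 = 289·24 + 24·289 = 13872.
  From (x_2, y_2) = (167041, 13872): x_3 = 289·167041 + 145·24·13872 = 96549409; y_3 = 289·13872 + 24·167041 = 8017992.
  From (x_3, y_3) = (96549409, 8017992): x_4 = 289·96549409 + 145·24·8017992 = 55805391361; y_4 = 289·8017992 + 24·96549409 = 4634385504.
Step 3: Verify x_4² - 145·y_4² = 3114241704954373432321 - 3114241704954373432320 = 1 (should be 1). ✓

(x_1, y_1) = (289, 24); (x_4, y_4) = (55805391361, 4634385504).


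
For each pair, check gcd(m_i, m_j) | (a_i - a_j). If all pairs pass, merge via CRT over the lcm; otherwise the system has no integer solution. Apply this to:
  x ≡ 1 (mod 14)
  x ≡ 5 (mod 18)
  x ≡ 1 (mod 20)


Moduli 14, 18, 20 are not pairwise coprime, so CRT works modulo lcm(m_i) when all pairwise compatibility conditions hold.
Pairwise compatibility: gcd(m_i, m_j) must divide a_i - a_j for every pair.
Merge one congruence at a time:
  Start: x ≡ 1 (mod 14).
  Combine with x ≡ 5 (mod 18): gcd(14, 18) = 2; 5 - 1 = 4, which IS divisible by 2, so compatible.
    Write x = 1 + 14·t and substitute into x ≡ 5 (mod 18): 14·t ≡ 5 − 1 = 4 (mod 18).
    Divide the congruence (and modulus) by g = 2: 7·t ≡ 2 (mod 9).
    The inverse of 7 mod 9 is 4 (since 7·4 = 28 = 3·9 + 1), so t ≡ 4·2 = 8 ≡ 8 (mod 9).
    Then x = 1 + 14·8 = 113, valid modulo lcm(14, 18) = 126: x ≡ 113 (mod 126).
  Combine with x ≡ 1 (mod 20): gcd(126, 20) = 2; 1 - 113 = -112, which IS divisible by 2, so compatible.
    Write x = 113 + 126·t and substitute into x ≡ 1 (mod 20): 126·t ≡ 1 − 113 = -112 (mod 20).
    Divide the congruence (and modulus) by g = 2: 63·t ≡ -56 (mod 10).
    Reduce coefficients mod 10: 3·t ≡ 4 (mod 10).
    The inverse of 3 mod 10 is 7 (since 3·7 = 21 = 2·10 + 1), so t ≡ 7·4 = 28 ≡ 8 (mod 10).
    Then x = 113 + 126·8 = 1121, valid modulo lcm(126, 20) = 1260: x ≡ 1121 (mod 1260).
Verify: 1121 mod 14 = 1, 1121 mod 18 = 5, 1121 mod 20 = 1.

x ≡ 1121 (mod 1260).
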